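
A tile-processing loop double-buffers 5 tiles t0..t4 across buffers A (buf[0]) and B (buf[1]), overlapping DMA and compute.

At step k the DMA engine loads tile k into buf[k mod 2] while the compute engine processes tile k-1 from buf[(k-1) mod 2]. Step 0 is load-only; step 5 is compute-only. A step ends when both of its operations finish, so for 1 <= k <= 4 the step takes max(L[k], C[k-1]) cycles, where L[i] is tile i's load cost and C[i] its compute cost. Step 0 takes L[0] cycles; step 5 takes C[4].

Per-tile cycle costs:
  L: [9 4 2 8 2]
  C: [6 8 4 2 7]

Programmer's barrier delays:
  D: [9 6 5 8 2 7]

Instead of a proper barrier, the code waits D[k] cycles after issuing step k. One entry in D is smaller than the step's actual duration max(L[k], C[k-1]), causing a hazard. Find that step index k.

k=0 barrier L[0]=9→9c, D[0]=9 ok
k=1 barrier max(L[1]=4,C[0]=6)→6c, D[1]=6 ok
k=2 barrier max(L[2]=2,C[1]=8)→8c, D[2]=5 SHORT
k=3 barrier max(L[3]=8,C[2]=4)→8c, D[3]=8 ok
k=4 barrier max(L[4]=2,C[3]=2)→2c, D[4]=2 ok
k=5 barrier C[4]=7→7c, D[5]=7 ok

hazard at step 2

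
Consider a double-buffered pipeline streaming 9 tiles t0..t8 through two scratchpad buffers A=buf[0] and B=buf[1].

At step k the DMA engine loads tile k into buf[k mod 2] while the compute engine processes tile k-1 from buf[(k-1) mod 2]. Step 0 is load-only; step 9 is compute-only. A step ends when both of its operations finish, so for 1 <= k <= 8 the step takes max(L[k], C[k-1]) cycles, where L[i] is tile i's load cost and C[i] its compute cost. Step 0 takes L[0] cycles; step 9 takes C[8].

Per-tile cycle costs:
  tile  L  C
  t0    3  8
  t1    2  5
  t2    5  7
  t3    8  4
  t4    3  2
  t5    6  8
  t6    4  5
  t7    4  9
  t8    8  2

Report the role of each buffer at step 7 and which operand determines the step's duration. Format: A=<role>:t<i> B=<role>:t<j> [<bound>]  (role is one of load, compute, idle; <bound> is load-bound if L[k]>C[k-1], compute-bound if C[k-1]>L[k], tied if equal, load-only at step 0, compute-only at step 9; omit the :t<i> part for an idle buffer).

step 7: A=compute:t6 B=load:t7 [compute-bound]

step 0: L[0]=3 → dur=3, Σ=3 | A=load:t0 B=idle [load-only]
step 1: L[1]=2 C[0]=8 → dur=8, Σ=11 | A=compute:t0 B=load:t1 [compute-bound]
step 2: L[2]=5 C[1]=5 → dur=5, Σ=16 | A=load:t2 B=compute:t1 [tied]
step 3: L[3]=8 C[2]=7 → dur=8, Σ=24 | A=compute:t2 B=load:t3 [load-bound]
step 4: L[4]=3 C[3]=4 → dur=4, Σ=28 | A=load:t4 B=compute:t3 [compute-bound]
step 5: L[5]=6 C[4]=2 → dur=6, Σ=34 | A=compute:t4 B=load:t5 [load-bound]
step 6: L[6]=4 C[5]=8 → dur=8, Σ=42 | A=load:t6 B=compute:t5 [compute-bound]
step 7: L[7]=4 C[6]=5 → dur=5, Σ=47 | A=compute:t6 B=load:t7 [compute-bound]
step 8: L[8]=8 C[7]=9 → dur=9, Σ=56 | A=load:t8 B=compute:t7 [compute-bound]
step 9: C[8]=2 → dur=2, Σ=58 | A=compute:t8 B=idle [compute-only]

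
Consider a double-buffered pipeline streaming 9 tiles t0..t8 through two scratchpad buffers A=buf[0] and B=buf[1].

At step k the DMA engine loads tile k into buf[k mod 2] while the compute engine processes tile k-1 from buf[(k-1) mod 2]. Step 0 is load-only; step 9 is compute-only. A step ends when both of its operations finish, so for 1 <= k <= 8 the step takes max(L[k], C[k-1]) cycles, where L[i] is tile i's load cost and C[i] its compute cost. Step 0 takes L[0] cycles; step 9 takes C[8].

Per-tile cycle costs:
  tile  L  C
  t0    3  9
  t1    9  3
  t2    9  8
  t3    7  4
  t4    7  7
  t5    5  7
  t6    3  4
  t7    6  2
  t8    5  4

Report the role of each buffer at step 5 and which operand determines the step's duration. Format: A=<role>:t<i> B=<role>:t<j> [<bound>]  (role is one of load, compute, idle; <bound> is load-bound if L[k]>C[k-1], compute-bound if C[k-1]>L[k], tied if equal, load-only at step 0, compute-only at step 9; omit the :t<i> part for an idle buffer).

k=0 load=t0/3c comp=- wait=3 total=3
k=1 load=t1/9c comp=t0/9c wait=9 total=12
k=2 load=t2/9c comp=t1/3c wait=9 total=21
k=3 load=t3/7c comp=t2/8c wait=8 total=29
k=4 load=t4/7c comp=t3/4c wait=7 total=36
k=5 load=t5/5c comp=t4/7c wait=7 total=43
k=6 load=t6/3c comp=t5/7c wait=7 total=50
k=7 load=t7/6c comp=t6/4c wait=6 total=56
k=8 load=t8/5c comp=t7/2c wait=5 total=61
k=9 load=- comp=t8/4c wait=4 total=65

step 5: A=compute:t4 B=load:t5 [compute-bound]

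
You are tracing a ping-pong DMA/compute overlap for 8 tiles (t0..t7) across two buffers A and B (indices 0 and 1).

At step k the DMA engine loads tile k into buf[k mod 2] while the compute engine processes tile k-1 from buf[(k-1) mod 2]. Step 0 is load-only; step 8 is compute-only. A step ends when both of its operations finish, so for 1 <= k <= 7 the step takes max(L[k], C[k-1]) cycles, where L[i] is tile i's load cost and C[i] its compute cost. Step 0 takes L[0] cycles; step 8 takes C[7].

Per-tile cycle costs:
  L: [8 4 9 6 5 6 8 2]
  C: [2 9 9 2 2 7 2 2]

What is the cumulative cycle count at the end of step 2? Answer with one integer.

end_cycle[2] = 21

[0] DMA t0→A (8c) ∥ CU idle ⇒ 8c, clock 8
[1] DMA t1→B (4c) ∥ CU A:t0 (2c) ⇒ 4c, clock 12
[2] DMA t2→A (9c) ∥ CU B:t1 (9c) ⇒ 9c, clock 21
[3] DMA t3→B (6c) ∥ CU A:t2 (9c) ⇒ 9c, clock 30
[4] DMA t4→A (5c) ∥ CU B:t3 (2c) ⇒ 5c, clock 35
[5] DMA t5→B (6c) ∥ CU A:t4 (2c) ⇒ 6c, clock 41
[6] DMA t6→A (8c) ∥ CU B:t5 (7c) ⇒ 8c, clock 49
[7] DMA t7→B (2c) ∥ CU A:t6 (2c) ⇒ 2c, clock 51
[8] DMA idle ∥ CU B:t7 (2c) ⇒ 2c, clock 53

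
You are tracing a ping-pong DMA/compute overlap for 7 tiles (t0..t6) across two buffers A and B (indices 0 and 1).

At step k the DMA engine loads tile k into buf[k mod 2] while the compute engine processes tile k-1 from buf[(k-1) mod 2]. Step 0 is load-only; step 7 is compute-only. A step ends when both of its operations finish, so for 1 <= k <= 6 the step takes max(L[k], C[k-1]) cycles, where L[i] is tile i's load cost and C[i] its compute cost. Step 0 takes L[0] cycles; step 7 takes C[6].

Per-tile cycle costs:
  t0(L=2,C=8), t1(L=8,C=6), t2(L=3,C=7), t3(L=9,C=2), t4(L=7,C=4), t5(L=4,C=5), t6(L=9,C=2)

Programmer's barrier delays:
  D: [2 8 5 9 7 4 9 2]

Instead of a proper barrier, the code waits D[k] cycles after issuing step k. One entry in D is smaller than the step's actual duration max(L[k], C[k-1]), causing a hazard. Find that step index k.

hazard at step 2

step 0: need L[0]=2 = 2; D[0]=2 ok
step 1: need max(L[1]=8,C[0]=8) = 8; D[1]=8 ok
step 2: need max(L[2]=3,C[1]=6) = 6; D[2]=5 SHORT
step 3: need max(L[3]=9,C[2]=7) = 9; D[3]=9 ok
step 4: need max(L[4]=7,C[3]=2) = 7; D[4]=7 ok
step 5: need max(L[5]=4,C[4]=4) = 4; D[5]=4 ok
step 6: need max(L[6]=9,C[5]=5) = 9; D[6]=9 ok
step 7: need C[6]=2 = 2; D[7]=2 ok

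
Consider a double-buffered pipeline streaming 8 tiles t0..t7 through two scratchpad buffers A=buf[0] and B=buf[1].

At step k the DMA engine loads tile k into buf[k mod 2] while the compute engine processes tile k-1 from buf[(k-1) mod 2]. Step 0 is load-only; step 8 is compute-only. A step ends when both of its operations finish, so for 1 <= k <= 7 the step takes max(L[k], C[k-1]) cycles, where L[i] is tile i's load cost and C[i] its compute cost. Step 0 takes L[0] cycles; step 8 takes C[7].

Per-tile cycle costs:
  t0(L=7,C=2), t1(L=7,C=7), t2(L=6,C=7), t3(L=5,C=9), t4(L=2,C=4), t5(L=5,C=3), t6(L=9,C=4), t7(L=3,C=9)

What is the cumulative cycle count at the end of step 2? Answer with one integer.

end_cycle[2] = 21

k=0 load=t0/7c comp=- wait=7 total=7
k=1 load=t1/7c comp=t0/2c wait=7 total=14
k=2 load=t2/6c comp=t1/7c wait=7 total=21
k=3 load=t3/5c comp=t2/7c wait=7 total=28
k=4 load=t4/2c comp=t3/9c wait=9 total=37
k=5 load=t5/5c comp=t4/4c wait=5 total=42
k=6 load=t6/9c comp=t5/3c wait=9 total=51
k=7 load=t7/3c comp=t6/4c wait=4 total=55
k=8 load=- comp=t7/9c wait=9 total=64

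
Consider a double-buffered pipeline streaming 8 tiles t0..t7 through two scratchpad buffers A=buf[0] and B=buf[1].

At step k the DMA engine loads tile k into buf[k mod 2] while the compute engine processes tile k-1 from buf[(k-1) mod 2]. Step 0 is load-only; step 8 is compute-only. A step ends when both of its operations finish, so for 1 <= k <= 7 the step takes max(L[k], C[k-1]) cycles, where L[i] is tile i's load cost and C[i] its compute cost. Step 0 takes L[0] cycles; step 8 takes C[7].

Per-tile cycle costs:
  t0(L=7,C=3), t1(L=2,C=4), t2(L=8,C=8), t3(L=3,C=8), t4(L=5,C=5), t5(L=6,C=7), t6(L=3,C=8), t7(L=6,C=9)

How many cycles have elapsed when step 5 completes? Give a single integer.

end_cycle[5] = 40

step 0: L[0]=7 → dur=7, Σ=7 | A=load:t0 B=idle [load-only]
step 1: L[1]=2 C[0]=3 → dur=3, Σ=10 | A=compute:t0 B=load:t1 [compute-bound]
step 2: L[2]=8 C[1]=4 → dur=8, Σ=18 | A=load:t2 B=compute:t1 [load-bound]
step 3: L[3]=3 C[2]=8 → dur=8, Σ=26 | A=compute:t2 B=load:t3 [compute-bound]
step 4: L[4]=5 C[3]=8 → dur=8, Σ=34 | A=load:t4 B=compute:t3 [compute-bound]
step 5: L[5]=6 C[4]=5 → dur=6, Σ=40 | A=compute:t4 B=load:t5 [load-bound]
step 6: L[6]=3 C[5]=7 → dur=7, Σ=47 | A=load:t6 B=compute:t5 [compute-bound]
step 7: L[7]=6 C[6]=8 → dur=8, Σ=55 | A=compute:t6 B=load:t7 [compute-bound]
step 8: C[7]=9 → dur=9, Σ=64 | A=idle B=compute:t7 [compute-only]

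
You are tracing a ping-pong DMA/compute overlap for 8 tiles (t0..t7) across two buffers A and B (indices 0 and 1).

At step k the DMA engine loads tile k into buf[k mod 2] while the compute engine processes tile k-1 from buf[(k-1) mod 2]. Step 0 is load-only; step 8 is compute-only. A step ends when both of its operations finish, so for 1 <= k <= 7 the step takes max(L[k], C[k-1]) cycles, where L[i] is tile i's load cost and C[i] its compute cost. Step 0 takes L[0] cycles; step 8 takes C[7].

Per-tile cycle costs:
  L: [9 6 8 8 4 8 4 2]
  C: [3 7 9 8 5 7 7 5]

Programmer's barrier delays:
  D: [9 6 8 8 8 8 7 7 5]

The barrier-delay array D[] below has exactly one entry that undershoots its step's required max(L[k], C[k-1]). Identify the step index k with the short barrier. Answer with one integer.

hazard at step 3

step 0: need L[0]=9 = 9; D[0]=9 ok
step 1: need max(L[1]=6,C[0]=3) = 6; D[1]=6 ok
step 2: need max(L[2]=8,C[1]=7) = 8; D[2]=8 ok
step 3: need max(L[3]=8,C[2]=9) = 9; D[3]=8 SHORT
step 4: need max(L[4]=4,C[3]=8) = 8; D[4]=8 ok
step 5: need max(L[5]=8,C[4]=5) = 8; D[5]=8 ok
step 6: need max(L[6]=4,C[5]=7) = 7; D[6]=7 ok
step 7: need max(L[7]=2,C[6]=7) = 7; D[7]=7 ok
step 8: need C[7]=5 = 5; D[8]=5 ok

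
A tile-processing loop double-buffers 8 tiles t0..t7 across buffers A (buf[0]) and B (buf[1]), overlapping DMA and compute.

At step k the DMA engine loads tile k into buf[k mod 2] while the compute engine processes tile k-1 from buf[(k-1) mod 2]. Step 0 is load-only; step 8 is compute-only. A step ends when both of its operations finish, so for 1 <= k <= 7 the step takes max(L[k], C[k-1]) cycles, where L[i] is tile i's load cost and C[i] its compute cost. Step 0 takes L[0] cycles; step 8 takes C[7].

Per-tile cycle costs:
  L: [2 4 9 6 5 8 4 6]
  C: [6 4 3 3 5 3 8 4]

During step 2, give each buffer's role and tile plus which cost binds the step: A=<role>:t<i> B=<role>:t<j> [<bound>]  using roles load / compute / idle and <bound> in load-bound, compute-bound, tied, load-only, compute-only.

  0. 2=2c; end=2; A:t0 B:-
  1. max(4,6)=6c; end=8; A:t0 B:t1
  2. max(9,4)=9c; end=17; A:t2 B:t1
  3. max(6,3)=6c; end=23; A:t2 B:t3
  4. max(5,3)=5c; end=28; A:t4 B:t3
  5. max(8,5)=8c; end=36; A:t4 B:t5
  6. max(4,3)=4c; end=40; A:t6 B:t5
  7. max(6,8)=8c; end=48; A:t6 B:t7
  8. 4=4c; end=52; A:t6 B:t7

step 2: A=load:t2 B=compute:t1 [load-bound]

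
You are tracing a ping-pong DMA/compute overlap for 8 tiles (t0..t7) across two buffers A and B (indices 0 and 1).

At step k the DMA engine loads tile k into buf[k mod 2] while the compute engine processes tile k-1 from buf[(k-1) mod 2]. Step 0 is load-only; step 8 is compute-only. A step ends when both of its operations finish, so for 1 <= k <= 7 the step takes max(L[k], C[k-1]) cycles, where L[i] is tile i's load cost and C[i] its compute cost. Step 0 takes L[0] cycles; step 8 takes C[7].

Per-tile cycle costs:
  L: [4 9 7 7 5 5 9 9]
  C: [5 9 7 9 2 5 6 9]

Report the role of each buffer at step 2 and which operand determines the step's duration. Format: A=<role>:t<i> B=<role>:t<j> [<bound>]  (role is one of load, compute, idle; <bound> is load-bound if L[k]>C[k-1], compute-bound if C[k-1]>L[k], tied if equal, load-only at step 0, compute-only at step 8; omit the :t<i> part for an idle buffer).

step 2: A=load:t2 B=compute:t1 [compute-bound]

[0] DMA t0→A (4c) ∥ CU idle ⇒ 4c, clock 4
[1] DMA t1→B (9c) ∥ CU A:t0 (5c) ⇒ 9c, clock 13
[2] DMA t2→A (7c) ∥ CU B:t1 (9c) ⇒ 9c, clock 22
[3] DMA t3→B (7c) ∥ CU A:t2 (7c) ⇒ 7c, clock 29
[4] DMA t4→A (5c) ∥ CU B:t3 (9c) ⇒ 9c, clock 38
[5] DMA t5→B (5c) ∥ CU A:t4 (2c) ⇒ 5c, clock 43
[6] DMA t6→A (9c) ∥ CU B:t5 (5c) ⇒ 9c, clock 52
[7] DMA t7→B (9c) ∥ CU A:t6 (6c) ⇒ 9c, clock 61
[8] DMA idle ∥ CU B:t7 (9c) ⇒ 9c, clock 70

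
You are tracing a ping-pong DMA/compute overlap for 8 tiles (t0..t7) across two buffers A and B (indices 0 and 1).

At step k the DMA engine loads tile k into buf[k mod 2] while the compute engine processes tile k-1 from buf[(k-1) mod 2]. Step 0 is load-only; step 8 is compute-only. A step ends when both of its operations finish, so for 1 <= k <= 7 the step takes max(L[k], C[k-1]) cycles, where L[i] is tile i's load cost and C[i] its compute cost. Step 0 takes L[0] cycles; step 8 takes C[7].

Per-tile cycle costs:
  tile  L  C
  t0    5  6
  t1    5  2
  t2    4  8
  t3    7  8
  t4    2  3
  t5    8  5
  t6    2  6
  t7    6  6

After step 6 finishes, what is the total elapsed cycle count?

step 0: L[0]=5 → dur=5, Σ=5 | A=load:t0 B=idle [load-only]
step 1: L[1]=5 C[0]=6 → dur=6, Σ=11 | A=compute:t0 B=load:t1 [compute-bound]
step 2: L[2]=4 C[1]=2 → dur=4, Σ=15 | A=load:t2 B=compute:t1 [load-bound]
step 3: L[3]=7 C[2]=8 → dur=8, Σ=23 | A=compute:t2 B=load:t3 [compute-bound]
step 4: L[4]=2 C[3]=8 → dur=8, Σ=31 | A=load:t4 B=compute:t3 [compute-bound]
step 5: L[5]=8 C[4]=3 → dur=8, Σ=39 | A=compute:t4 B=load:t5 [load-bound]
step 6: L[6]=2 C[5]=5 → dur=5, Σ=44 | A=load:t6 B=compute:t5 [compute-bound]
step 7: L[7]=6 C[6]=6 → dur=6, Σ=50 | A=compute:t6 B=load:t7 [tied]
step 8: C[7]=6 → dur=6, Σ=56 | A=idle B=compute:t7 [compute-only]

end_cycle[6] = 44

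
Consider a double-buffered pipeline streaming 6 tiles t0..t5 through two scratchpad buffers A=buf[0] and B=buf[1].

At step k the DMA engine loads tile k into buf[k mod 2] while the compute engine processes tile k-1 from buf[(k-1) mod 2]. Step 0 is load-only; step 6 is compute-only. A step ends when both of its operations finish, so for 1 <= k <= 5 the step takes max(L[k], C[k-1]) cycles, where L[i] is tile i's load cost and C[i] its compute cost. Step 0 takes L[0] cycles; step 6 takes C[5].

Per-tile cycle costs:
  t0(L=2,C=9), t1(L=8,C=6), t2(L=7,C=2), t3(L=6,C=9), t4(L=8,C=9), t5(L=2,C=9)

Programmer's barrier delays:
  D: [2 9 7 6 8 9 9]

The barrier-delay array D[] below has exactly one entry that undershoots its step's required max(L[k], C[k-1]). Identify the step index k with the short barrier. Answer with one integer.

hazard at step 4

[0] required=L[0]=2=2 vs D=2 ok
[1] required=max(L[1]=8,C[0]=9)=9 vs D=9 ok
[2] required=max(L[2]=7,C[1]=6)=7 vs D=7 ok
[3] required=max(L[3]=6,C[2]=2)=6 vs D=6 ok
[4] required=max(L[4]=8,C[3]=9)=9 vs D=8 SHORT
[5] required=max(L[5]=2,C[4]=9)=9 vs D=9 ok
[6] required=C[5]=9=9 vs D=9 ok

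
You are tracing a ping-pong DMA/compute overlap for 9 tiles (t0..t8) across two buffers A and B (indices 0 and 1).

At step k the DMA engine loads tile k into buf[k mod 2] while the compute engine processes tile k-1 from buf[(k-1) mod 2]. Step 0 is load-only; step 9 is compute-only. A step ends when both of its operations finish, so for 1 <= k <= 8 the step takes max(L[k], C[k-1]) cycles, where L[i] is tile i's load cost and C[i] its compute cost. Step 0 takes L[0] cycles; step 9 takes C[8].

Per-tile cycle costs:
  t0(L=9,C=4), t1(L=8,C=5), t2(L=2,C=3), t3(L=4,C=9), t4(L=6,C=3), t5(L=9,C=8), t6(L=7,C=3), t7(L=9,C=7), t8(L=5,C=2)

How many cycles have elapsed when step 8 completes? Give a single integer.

k=0 load=t0/9c comp=- wait=9 total=9
k=1 load=t1/8c comp=t0/4c wait=8 total=17
k=2 load=t2/2c comp=t1/5c wait=5 total=22
k=3 load=t3/4c comp=t2/3c wait=4 total=26
k=4 load=t4/6c comp=t3/9c wait=9 total=35
k=5 load=t5/9c comp=t4/3c wait=9 total=44
k=6 load=t6/7c comp=t5/8c wait=8 total=52
k=7 load=t7/9c comp=t6/3c wait=9 total=61
k=8 load=t8/5c comp=t7/7c wait=7 total=68
k=9 load=- comp=t8/2c wait=2 total=70

end_cycle[8] = 68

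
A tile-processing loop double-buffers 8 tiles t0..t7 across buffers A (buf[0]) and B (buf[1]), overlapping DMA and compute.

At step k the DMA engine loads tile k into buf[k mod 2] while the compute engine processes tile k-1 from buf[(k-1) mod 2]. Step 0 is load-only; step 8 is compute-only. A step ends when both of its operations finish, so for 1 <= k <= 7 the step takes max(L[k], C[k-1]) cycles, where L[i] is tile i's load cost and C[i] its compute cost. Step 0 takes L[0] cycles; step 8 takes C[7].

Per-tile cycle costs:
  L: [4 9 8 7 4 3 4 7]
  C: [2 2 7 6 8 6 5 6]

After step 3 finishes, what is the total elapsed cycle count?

end_cycle[3] = 28

[0] DMA t0→A (4c) ∥ CU idle ⇒ 4c, clock 4
[1] DMA t1→B (9c) ∥ CU A:t0 (2c) ⇒ 9c, clock 13
[2] DMA t2→A (8c) ∥ CU B:t1 (2c) ⇒ 8c, clock 21
[3] DMA t3→B (7c) ∥ CU A:t2 (7c) ⇒ 7c, clock 28
[4] DMA t4→A (4c) ∥ CU B:t3 (6c) ⇒ 6c, clock 34
[5] DMA t5→B (3c) ∥ CU A:t4 (8c) ⇒ 8c, clock 42
[6] DMA t6→A (4c) ∥ CU B:t5 (6c) ⇒ 6c, clock 48
[7] DMA t7→B (7c) ∥ CU A:t6 (5c) ⇒ 7c, clock 55
[8] DMA idle ∥ CU B:t7 (6c) ⇒ 6c, clock 61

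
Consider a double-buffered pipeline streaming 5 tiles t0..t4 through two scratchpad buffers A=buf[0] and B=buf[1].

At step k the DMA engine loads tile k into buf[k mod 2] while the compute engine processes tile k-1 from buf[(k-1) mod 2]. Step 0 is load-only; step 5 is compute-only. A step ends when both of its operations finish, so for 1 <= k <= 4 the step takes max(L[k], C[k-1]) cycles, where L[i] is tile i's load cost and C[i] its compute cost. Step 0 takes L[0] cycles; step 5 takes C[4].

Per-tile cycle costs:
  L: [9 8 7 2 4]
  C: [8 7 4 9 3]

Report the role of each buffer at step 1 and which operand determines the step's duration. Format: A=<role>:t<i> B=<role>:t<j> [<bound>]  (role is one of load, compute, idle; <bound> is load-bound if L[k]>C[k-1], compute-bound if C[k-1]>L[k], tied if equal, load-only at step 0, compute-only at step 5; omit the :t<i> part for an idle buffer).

[0] DMA t0→A (9c) ∥ CU idle ⇒ 9c, clock 9
[1] DMA t1→B (8c) ∥ CU A:t0 (8c) ⇒ 8c, clock 17
[2] DMA t2→A (7c) ∥ CU B:t1 (7c) ⇒ 7c, clock 24
[3] DMA t3→B (2c) ∥ CU A:t2 (4c) ⇒ 4c, clock 28
[4] DMA t4→A (4c) ∥ CU B:t3 (9c) ⇒ 9c, clock 37
[5] DMA idle ∥ CU A:t4 (3c) ⇒ 3c, clock 40

step 1: A=compute:t0 B=load:t1 [tied]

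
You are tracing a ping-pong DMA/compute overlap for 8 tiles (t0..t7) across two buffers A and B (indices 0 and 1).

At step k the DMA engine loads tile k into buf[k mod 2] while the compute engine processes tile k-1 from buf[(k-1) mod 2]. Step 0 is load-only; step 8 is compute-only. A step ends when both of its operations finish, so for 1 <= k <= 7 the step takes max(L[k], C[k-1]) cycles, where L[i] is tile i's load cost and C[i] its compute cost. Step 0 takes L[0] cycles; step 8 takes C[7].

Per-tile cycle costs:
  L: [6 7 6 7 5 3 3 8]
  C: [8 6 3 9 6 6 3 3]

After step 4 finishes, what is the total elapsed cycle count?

end_cycle[4] = 36

step 0: L[0]=6 → dur=6, Σ=6 | A=load:t0 B=idle [load-only]
step 1: L[1]=7 C[0]=8 → dur=8, Σ=14 | A=compute:t0 B=load:t1 [compute-bound]
step 2: L[2]=6 C[1]=6 → dur=6, Σ=20 | A=load:t2 B=compute:t1 [tied]
step 3: L[3]=7 C[2]=3 → dur=7, Σ=27 | A=compute:t2 B=load:t3 [load-bound]
step 4: L[4]=5 C[3]=9 → dur=9, Σ=36 | A=load:t4 B=compute:t3 [compute-bound]
step 5: L[5]=3 C[4]=6 → dur=6, Σ=42 | A=compute:t4 B=load:t5 [compute-bound]
step 6: L[6]=3 C[5]=6 → dur=6, Σ=48 | A=load:t6 B=compute:t5 [compute-bound]
step 7: L[7]=8 C[6]=3 → dur=8, Σ=56 | A=compute:t6 B=load:t7 [load-bound]
step 8: C[7]=3 → dur=3, Σ=59 | A=idle B=compute:t7 [compute-only]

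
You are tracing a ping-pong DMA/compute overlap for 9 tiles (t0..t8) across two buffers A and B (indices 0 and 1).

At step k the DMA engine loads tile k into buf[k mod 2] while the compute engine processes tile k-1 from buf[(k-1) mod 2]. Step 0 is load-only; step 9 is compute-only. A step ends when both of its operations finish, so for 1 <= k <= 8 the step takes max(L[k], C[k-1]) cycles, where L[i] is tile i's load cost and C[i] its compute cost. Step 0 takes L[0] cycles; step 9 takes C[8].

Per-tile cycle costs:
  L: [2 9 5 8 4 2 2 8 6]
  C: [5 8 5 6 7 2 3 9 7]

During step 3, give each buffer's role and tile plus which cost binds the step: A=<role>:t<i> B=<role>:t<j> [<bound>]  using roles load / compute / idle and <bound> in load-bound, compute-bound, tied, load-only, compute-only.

[0] DMA t0→A (2c) ∥ CU idle ⇒ 2c, clock 2
[1] DMA t1→B (9c) ∥ CU A:t0 (5c) ⇒ 9c, clock 11
[2] DMA t2→A (5c) ∥ CU B:t1 (8c) ⇒ 8c, clock 19
[3] DMA t3→B (8c) ∥ CU A:t2 (5c) ⇒ 8c, clock 27
[4] DMA t4→A (4c) ∥ CU B:t3 (6c) ⇒ 6c, clock 33
[5] DMA t5→B (2c) ∥ CU A:t4 (7c) ⇒ 7c, clock 40
[6] DMA t6→A (2c) ∥ CU B:t5 (2c) ⇒ 2c, clock 42
[7] DMA t7→B (8c) ∥ CU A:t6 (3c) ⇒ 8c, clock 50
[8] DMA t8→A (6c) ∥ CU B:t7 (9c) ⇒ 9c, clock 59
[9] DMA idle ∥ CU A:t8 (7c) ⇒ 7c, clock 66

step 3: A=compute:t2 B=load:t3 [load-bound]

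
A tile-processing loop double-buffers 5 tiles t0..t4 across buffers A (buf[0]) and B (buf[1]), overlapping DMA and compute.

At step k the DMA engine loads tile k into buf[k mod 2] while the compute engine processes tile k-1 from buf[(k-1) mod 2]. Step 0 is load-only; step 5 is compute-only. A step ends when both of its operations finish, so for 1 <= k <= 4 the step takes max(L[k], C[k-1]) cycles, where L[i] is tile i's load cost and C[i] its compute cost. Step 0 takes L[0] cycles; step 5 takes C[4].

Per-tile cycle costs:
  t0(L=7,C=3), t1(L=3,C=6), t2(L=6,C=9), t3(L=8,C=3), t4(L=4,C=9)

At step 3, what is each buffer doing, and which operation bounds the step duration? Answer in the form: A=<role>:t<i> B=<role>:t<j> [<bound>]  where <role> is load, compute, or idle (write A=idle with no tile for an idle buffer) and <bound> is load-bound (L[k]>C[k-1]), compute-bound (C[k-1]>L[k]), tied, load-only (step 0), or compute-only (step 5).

step 3: A=compute:t2 B=load:t3 [compute-bound]

step 0: L[0]=7 → dur=7, Σ=7 | A=load:t0 B=idle [load-only]
step 1: L[1]=3 C[0]=3 → dur=3, Σ=10 | A=compute:t0 B=load:t1 [tied]
step 2: L[2]=6 C[1]=6 → dur=6, Σ=16 | A=load:t2 B=compute:t1 [tied]
step 3: L[3]=8 C[2]=9 → dur=9, Σ=25 | A=compute:t2 B=load:t3 [compute-bound]
step 4: L[4]=4 C[3]=3 → dur=4, Σ=29 | A=load:t4 B=compute:t3 [load-bound]
step 5: C[4]=9 → dur=9, Σ=38 | A=compute:t4 B=idle [compute-only]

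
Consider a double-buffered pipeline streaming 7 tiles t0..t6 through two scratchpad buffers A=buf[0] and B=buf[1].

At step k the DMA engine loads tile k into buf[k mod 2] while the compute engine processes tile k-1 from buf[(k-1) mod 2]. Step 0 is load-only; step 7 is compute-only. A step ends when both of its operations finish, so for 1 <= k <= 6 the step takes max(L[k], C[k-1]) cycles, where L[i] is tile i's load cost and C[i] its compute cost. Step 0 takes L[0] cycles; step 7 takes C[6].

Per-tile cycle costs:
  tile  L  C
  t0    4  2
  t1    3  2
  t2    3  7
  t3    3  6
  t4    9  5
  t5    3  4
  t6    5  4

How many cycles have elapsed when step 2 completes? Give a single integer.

k=0 load=t0/4c comp=- wait=4 total=4
k=1 load=t1/3c comp=t0/2c wait=3 total=7
k=2 load=t2/3c comp=t1/2c wait=3 total=10
k=3 load=t3/3c comp=t2/7c wait=7 total=17
k=4 load=t4/9c comp=t3/6c wait=9 total=26
k=5 load=t5/3c comp=t4/5c wait=5 total=31
k=6 load=t6/5c comp=t5/4c wait=5 total=36
k=7 load=- comp=t6/4c wait=4 total=40

end_cycle[2] = 10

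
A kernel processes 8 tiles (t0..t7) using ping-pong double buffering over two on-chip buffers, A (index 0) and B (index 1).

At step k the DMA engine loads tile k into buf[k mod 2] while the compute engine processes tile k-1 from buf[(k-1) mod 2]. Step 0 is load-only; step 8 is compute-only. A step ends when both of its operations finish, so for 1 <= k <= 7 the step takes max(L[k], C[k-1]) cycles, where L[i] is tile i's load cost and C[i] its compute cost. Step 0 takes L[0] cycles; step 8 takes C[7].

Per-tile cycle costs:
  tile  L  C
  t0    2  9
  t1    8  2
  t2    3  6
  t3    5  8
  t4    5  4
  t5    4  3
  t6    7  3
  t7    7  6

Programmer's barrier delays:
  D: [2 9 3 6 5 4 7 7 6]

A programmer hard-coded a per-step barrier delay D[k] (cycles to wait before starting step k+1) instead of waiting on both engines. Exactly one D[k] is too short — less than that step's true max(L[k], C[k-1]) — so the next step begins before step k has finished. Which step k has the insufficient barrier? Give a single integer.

hazard at step 4

k=0 barrier L[0]=2→2c, D[0]=2 ok
k=1 barrier max(L[1]=8,C[0]=9)→9c, D[1]=9 ok
k=2 barrier max(L[2]=3,C[1]=2)→3c, D[2]=3 ok
k=3 barrier max(L[3]=5,C[2]=6)→6c, D[3]=6 ok
k=4 barrier max(L[4]=5,C[3]=8)→8c, D[4]=5 SHORT
k=5 barrier max(L[5]=4,C[4]=4)→4c, D[5]=4 ok
k=6 barrier max(L[6]=7,C[5]=3)→7c, D[6]=7 ok
k=7 barrier max(L[7]=7,C[6]=3)→7c, D[7]=7 ok
k=8 barrier C[7]=6→6c, D[8]=6 ok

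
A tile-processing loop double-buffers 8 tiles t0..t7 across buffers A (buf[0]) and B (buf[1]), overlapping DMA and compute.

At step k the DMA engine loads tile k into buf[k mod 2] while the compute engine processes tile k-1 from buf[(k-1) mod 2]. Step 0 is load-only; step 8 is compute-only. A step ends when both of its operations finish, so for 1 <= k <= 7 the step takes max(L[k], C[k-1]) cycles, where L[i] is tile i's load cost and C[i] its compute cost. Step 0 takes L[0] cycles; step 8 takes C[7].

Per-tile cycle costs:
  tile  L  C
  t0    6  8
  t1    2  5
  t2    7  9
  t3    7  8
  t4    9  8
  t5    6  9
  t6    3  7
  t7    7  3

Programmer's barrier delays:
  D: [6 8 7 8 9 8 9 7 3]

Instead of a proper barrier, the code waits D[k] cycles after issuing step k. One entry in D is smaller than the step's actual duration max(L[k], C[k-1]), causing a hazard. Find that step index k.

step 0: need L[0]=6 = 6; D[0]=6 ok
step 1: need max(L[1]=2,C[0]=8) = 8; D[1]=8 ok
step 2: need max(L[2]=7,C[1]=5) = 7; D[2]=7 ok
step 3: need max(L[3]=7,C[2]=9) = 9; D[3]=8 SHORT
step 4: need max(L[4]=9,C[3]=8) = 9; D[4]=9 ok
step 5: need max(L[5]=6,C[4]=8) = 8; D[5]=8 ok
step 6: need max(L[6]=3,C[5]=9) = 9; D[6]=9 ok
step 7: need max(L[7]=7,C[6]=7) = 7; D[7]=7 ok
step 8: need C[7]=3 = 3; D[8]=3 ok

hazard at step 3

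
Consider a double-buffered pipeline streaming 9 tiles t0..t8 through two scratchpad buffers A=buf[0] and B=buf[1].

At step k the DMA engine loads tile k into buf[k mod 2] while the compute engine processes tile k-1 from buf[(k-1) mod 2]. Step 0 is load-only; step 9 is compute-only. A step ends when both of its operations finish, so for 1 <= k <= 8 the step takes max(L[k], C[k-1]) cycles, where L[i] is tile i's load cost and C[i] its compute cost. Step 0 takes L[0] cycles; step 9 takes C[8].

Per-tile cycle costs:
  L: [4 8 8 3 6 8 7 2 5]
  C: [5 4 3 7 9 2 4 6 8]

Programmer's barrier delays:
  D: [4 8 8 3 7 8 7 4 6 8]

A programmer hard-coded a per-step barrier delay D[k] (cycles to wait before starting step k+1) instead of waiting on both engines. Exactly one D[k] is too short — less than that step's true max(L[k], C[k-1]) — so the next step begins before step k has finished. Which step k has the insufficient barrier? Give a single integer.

step 0: need L[0]=4 = 4; D[0]=4 ok
step 1: need max(L[1]=8,C[0]=5) = 8; D[1]=8 ok
step 2: need max(L[2]=8,C[1]=4) = 8; D[2]=8 ok
step 3: need max(L[3]=3,C[2]=3) = 3; D[3]=3 ok
step 4: need max(L[4]=6,C[3]=7) = 7; D[4]=7 ok
step 5: need max(L[5]=8,C[4]=9) = 9; D[5]=8 SHORT
step 6: need max(L[6]=7,C[5]=2) = 7; D[6]=7 ok
step 7: need max(L[7]=2,C[6]=4) = 4; D[7]=4 ok
step 8: need max(L[8]=5,C[7]=6) = 6; D[8]=6 ok
step 9: need C[8]=8 = 8; D[9]=8 ok

hazard at step 5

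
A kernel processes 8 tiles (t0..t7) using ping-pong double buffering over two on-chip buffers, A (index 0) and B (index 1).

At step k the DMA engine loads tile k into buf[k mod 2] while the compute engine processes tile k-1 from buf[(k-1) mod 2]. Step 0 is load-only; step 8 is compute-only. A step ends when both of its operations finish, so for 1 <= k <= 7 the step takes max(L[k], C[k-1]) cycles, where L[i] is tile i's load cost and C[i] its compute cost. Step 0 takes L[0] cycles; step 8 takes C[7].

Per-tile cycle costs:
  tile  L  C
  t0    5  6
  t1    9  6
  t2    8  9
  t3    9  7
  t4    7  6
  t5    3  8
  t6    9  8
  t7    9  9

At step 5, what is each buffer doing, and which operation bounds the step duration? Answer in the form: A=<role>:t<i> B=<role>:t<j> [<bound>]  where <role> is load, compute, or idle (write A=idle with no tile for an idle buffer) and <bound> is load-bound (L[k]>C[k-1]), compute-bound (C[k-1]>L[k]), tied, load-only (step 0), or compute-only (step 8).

step 5: A=compute:t4 B=load:t5 [compute-bound]

  0. 5=5c; end=5; A:t0 B:-
  1. max(9,6)=9c; end=14; A:t0 B:t1
  2. max(8,6)=8c; end=22; A:t2 B:t1
  3. max(9,9)=9c; end=31; A:t2 B:t3
  4. max(7,7)=7c; end=38; A:t4 B:t3
  5. max(3,6)=6c; end=44; A:t4 B:t5
  6. max(9,8)=9c; end=53; A:t6 B:t5
  7. max(9,8)=9c; end=62; A:t6 B:t7
  8. 9=9c; end=71; A:t6 B:t7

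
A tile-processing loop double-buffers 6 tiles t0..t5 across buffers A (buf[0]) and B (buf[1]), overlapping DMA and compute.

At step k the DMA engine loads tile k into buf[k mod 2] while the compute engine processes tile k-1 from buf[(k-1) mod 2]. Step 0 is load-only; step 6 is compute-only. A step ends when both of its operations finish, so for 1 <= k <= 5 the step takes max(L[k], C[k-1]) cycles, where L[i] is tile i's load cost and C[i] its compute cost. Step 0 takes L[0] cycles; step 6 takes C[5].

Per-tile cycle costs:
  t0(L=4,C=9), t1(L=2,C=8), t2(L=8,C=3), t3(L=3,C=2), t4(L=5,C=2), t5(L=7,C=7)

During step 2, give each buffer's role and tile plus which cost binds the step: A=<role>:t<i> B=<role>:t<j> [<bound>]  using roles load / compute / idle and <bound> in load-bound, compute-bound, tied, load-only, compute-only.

step 2: A=load:t2 B=compute:t1 [tied]

step 0: L[0]=4 → dur=4, Σ=4 | A=load:t0 B=idle [load-only]
step 1: L[1]=2 C[0]=9 → dur=9, Σ=13 | A=compute:t0 B=load:t1 [compute-bound]
step 2: L[2]=8 C[1]=8 → dur=8, Σ=21 | A=load:t2 B=compute:t1 [tied]
step 3: L[3]=3 C[2]=3 → dur=3, Σ=24 | A=compute:t2 B=load:t3 [tied]
step 4: L[4]=5 C[3]=2 → dur=5, Σ=29 | A=load:t4 B=compute:t3 [load-bound]
step 5: L[5]=7 C[4]=2 → dur=7, Σ=36 | A=compute:t4 B=load:t5 [load-bound]
step 6: C[5]=7 → dur=7, Σ=43 | A=idle B=compute:t5 [compute-only]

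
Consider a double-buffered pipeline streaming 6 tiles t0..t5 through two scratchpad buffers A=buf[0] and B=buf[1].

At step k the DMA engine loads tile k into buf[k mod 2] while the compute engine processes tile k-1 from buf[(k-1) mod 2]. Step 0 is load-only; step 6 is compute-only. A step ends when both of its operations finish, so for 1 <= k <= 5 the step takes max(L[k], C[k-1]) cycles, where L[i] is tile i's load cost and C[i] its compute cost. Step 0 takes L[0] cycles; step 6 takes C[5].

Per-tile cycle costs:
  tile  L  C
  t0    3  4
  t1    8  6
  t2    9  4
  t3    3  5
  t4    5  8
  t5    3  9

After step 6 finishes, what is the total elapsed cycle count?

end_cycle[6] = 46

[0] DMA t0→A (3c) ∥ CU idle ⇒ 3c, clock 3
[1] DMA t1→B (8c) ∥ CU A:t0 (4c) ⇒ 8c, clock 11
[2] DMA t2→A (9c) ∥ CU B:t1 (6c) ⇒ 9c, clock 20
[3] DMA t3→B (3c) ∥ CU A:t2 (4c) ⇒ 4c, clock 24
[4] DMA t4→A (5c) ∥ CU B:t3 (5c) ⇒ 5c, clock 29
[5] DMA t5→B (3c) ∥ CU A:t4 (8c) ⇒ 8c, clock 37
[6] DMA idle ∥ CU B:t5 (9c) ⇒ 9c, clock 46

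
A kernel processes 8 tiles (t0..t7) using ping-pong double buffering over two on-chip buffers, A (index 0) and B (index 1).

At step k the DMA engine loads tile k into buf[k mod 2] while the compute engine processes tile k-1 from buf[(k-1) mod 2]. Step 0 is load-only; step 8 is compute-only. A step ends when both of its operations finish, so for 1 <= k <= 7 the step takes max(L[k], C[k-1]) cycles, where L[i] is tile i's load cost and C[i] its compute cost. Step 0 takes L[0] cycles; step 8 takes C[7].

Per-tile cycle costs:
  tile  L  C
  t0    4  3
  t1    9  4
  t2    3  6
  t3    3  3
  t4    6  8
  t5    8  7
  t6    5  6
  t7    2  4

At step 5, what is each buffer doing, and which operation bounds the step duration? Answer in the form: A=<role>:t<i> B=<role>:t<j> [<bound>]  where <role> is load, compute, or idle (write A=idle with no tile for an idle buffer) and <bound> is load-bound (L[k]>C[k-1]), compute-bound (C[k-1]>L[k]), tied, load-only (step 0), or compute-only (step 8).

  0. 4=4c; end=4; A:t0 B:-
  1. max(9,3)=9c; end=13; A:t0 B:t1
  2. max(3,4)=4c; end=17; A:t2 B:t1
  3. max(3,6)=6c; end=23; A:t2 B:t3
  4. max(6,3)=6c; end=29; A:t4 B:t3
  5. max(8,8)=8c; end=37; A:t4 B:t5
  6. max(5,7)=7c; end=44; A:t6 B:t5
  7. max(2,6)=6c; end=50; A:t6 B:t7
  8. 4=4c; end=54; A:t6 B:t7

step 5: A=compute:t4 B=load:t5 [tied]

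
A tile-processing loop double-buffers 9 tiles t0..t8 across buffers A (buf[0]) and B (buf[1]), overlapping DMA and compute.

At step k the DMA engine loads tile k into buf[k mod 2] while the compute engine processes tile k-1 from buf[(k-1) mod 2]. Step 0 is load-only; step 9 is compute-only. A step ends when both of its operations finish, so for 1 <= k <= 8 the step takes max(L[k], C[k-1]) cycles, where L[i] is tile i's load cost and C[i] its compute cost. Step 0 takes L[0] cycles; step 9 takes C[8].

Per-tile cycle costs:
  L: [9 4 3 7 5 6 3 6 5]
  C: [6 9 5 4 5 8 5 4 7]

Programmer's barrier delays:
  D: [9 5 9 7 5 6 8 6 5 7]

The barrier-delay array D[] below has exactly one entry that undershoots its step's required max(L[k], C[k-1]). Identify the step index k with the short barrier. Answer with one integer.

[0] required=L[0]=9=9 vs D=9 ok
[1] required=max(L[1]=4,C[0]=6)=6 vs D=5 SHORT
[2] required=max(L[2]=3,C[1]=9)=9 vs D=9 ok
[3] required=max(L[3]=7,C[2]=5)=7 vs D=7 ok
[4] required=max(L[4]=5,C[3]=4)=5 vs D=5 ok
[5] required=max(L[5]=6,C[4]=5)=6 vs D=6 ok
[6] required=max(L[6]=3,C[5]=8)=8 vs D=8 ok
[7] required=max(L[7]=6,C[6]=5)=6 vs D=6 ok
[8] required=max(L[8]=5,C[7]=4)=5 vs D=5 ok
[9] required=C[8]=7=7 vs D=7 ok

hazard at step 1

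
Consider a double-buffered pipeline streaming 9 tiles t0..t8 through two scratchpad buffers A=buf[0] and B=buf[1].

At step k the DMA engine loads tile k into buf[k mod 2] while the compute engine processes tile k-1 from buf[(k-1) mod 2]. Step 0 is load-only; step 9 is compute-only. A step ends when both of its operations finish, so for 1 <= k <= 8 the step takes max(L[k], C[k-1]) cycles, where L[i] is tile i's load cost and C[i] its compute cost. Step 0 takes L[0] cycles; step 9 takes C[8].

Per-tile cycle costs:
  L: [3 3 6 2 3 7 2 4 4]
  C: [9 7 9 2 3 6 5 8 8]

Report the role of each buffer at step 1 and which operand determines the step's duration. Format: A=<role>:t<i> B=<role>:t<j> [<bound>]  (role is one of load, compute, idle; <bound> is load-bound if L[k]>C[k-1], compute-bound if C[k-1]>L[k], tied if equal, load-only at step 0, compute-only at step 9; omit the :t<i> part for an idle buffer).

[0] DMA t0→A (3c) ∥ CU idle ⇒ 3c, clock 3
[1] DMA t1→B (3c) ∥ CU A:t0 (9c) ⇒ 9c, clock 12
[2] DMA t2→A (6c) ∥ CU B:t1 (7c) ⇒ 7c, clock 19
[3] DMA t3→B (2c) ∥ CU A:t2 (9c) ⇒ 9c, clock 28
[4] DMA t4→A (3c) ∥ CU B:t3 (2c) ⇒ 3c, clock 31
[5] DMA t5→B (7c) ∥ CU A:t4 (3c) ⇒ 7c, clock 38
[6] DMA t6→A (2c) ∥ CU B:t5 (6c) ⇒ 6c, clock 44
[7] DMA t7→B (4c) ∥ CU A:t6 (5c) ⇒ 5c, clock 49
[8] DMA t8→A (4c) ∥ CU B:t7 (8c) ⇒ 8c, clock 57
[9] DMA idle ∥ CU A:t8 (8c) ⇒ 8c, clock 65

step 1: A=compute:t0 B=load:t1 [compute-bound]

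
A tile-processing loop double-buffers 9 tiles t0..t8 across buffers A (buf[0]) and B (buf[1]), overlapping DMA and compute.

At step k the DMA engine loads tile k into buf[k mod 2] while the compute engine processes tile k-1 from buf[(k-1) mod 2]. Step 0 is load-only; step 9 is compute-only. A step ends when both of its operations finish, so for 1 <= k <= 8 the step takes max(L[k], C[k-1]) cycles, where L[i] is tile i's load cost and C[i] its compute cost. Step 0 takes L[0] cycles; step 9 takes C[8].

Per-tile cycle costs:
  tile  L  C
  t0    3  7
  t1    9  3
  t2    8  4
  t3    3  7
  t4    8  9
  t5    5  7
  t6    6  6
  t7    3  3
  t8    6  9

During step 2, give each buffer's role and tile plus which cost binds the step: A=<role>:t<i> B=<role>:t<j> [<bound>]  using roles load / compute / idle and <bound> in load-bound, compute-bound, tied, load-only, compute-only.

step 2: A=load:t2 B=compute:t1 [load-bound]

  0. 3=3c; end=3; A:t0 B:-
  1. max(9,7)=9c; end=12; A:t0 B:t1
  2. max(8,3)=8c; end=20; A:t2 B:t1
  3. max(3,4)=4c; end=24; A:t2 B:t3
  4. max(8,7)=8c; end=32; A:t4 B:t3
  5. max(5,9)=9c; end=41; A:t4 B:t5
  6. max(6,7)=7c; end=48; A:t6 B:t5
  7. max(3,6)=6c; end=54; A:t6 B:t7
  8. max(6,3)=6c; end=60; A:t8 B:t7
  9. 9=9c; end=69; A:t8 B:t7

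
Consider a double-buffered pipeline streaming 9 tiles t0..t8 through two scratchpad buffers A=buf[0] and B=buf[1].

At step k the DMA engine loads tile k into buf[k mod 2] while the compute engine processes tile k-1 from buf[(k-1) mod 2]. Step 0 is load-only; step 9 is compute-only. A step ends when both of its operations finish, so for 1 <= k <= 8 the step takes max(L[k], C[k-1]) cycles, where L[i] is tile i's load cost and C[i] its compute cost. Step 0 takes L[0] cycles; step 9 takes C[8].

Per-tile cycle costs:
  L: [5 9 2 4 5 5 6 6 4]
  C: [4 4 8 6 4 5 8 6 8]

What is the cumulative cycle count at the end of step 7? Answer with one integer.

step 0: L[0]=5 → dur=5, Σ=5 | A=load:t0 B=idle [load-only]
step 1: L[1]=9 C[0]=4 → dur=9, Σ=14 | A=compute:t0 B=load:t1 [load-bound]
step 2: L[2]=2 C[1]=4 → dur=4, Σ=18 | A=load:t2 B=compute:t1 [compute-bound]
step 3: L[3]=4 C[2]=8 → dur=8, Σ=26 | A=compute:t2 B=load:t3 [compute-bound]
step 4: L[4]=5 C[3]=6 → dur=6, Σ=32 | A=load:t4 B=compute:t3 [compute-bound]
step 5: L[5]=5 C[4]=4 → dur=5, Σ=37 | A=compute:t4 B=load:t5 [load-bound]
step 6: L[6]=6 C[5]=5 → dur=6, Σ=43 | A=load:t6 B=compute:t5 [load-bound]
step 7: L[7]=6 C[6]=8 → dur=8, Σ=51 | A=compute:t6 B=load:t7 [compute-bound]
step 8: L[8]=4 C[7]=6 → dur=6, Σ=57 | A=load:t8 B=compute:t7 [compute-bound]
step 9: C[8]=8 → dur=8, Σ=65 | A=compute:t8 B=idle [compute-only]

end_cycle[7] = 51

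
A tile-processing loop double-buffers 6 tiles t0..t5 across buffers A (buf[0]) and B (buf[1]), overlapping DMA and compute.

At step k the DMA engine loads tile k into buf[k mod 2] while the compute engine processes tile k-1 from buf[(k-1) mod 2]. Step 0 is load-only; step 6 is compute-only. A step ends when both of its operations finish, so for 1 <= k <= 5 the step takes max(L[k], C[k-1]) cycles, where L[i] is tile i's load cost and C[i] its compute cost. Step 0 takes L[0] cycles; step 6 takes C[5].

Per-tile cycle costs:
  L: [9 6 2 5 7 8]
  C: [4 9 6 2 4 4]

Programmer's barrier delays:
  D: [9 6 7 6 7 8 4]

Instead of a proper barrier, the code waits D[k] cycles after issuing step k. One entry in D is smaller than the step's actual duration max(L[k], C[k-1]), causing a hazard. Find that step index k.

hazard at step 2

step 0: need L[0]=9 = 9; D[0]=9 ok
step 1: need max(L[1]=6,C[0]=4) = 6; D[1]=6 ok
step 2: need max(L[2]=2,C[1]=9) = 9; D[2]=7 SHORT
step 3: need max(L[3]=5,C[2]=6) = 6; D[3]=6 ok
step 4: need max(L[4]=7,C[3]=2) = 7; D[4]=7 ok
step 5: need max(L[5]=8,C[4]=4) = 8; D[5]=8 ok
step 6: need C[5]=4 = 4; D[6]=4 ok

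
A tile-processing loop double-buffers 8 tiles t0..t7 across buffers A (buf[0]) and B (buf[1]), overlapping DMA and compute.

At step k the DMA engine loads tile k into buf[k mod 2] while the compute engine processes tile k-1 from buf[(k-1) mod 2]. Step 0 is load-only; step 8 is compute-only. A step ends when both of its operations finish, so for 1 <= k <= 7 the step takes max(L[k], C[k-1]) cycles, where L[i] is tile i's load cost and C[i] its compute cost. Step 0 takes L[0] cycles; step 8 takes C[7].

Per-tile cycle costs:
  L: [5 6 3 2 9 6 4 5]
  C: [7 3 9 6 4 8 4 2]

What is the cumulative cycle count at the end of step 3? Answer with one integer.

  0. 5=5c; end=5; A:t0 B:-
  1. max(6,7)=7c; end=12; A:t0 B:t1
  2. max(3,3)=3c; end=15; A:t2 B:t1
  3. max(2,9)=9c; end=24; A:t2 B:t3
  4. max(9,6)=9c; end=33; A:t4 B:t3
  5. max(6,4)=6c; end=39; A:t4 B:t5
  6. max(4,8)=8c; end=47; A:t6 B:t5
  7. max(5,4)=5c; end=52; A:t6 B:t7
  8. 2=2c; end=54; A:t6 B:t7

end_cycle[3] = 24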